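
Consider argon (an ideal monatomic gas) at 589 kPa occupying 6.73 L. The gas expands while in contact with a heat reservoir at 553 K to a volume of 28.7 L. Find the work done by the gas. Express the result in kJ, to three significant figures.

Isothermal: W = nRT ln(V₂/V₁) = P₁V₁ ln(V₂/V₁).
P₁V₁ = (589 kPa)(6.73 L) = 3964 J.
W = 3964 × ln(28.7/6.73) = 3964 × 1.45
W_by_gas = 5749 J.

W ≈ 5.75 kJ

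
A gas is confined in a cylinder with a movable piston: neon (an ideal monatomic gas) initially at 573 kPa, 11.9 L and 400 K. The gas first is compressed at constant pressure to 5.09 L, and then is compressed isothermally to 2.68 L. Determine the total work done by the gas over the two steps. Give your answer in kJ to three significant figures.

W_total ≈ -5.77 kJ

Step 1 (isobaric): W = PΔV = (573 kPa)(5.09 − 11.9 L) = -3902 J.
After step 1: P = 573 kPa, V = 5.09 L, T = 171.1 K.
Step 2 (isothermal): W = P₁V₁ ln(V₂/V₁) = (2917) ln(2.68/5.09) = -1871 J.
W_total = -3902 − 1871 = -5773 J.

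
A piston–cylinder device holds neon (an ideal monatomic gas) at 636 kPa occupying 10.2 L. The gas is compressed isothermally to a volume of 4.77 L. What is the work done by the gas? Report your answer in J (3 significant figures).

W ≈ -4930 J

Isothermal: W = nRT ln(V₂/V₁) = P₁V₁ ln(V₂/V₁).
P₁V₁ = (636 kPa)(10.2 L) = 6487 J.
W = 6487 × ln(4.77/10.2) = 6487 × -0.76
W_by_gas = -4931 J.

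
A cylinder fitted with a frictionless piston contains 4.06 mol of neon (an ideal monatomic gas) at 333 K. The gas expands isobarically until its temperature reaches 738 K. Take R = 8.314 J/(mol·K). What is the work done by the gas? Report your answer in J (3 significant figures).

W ≈ 13700 J

Isobaric: W = P ΔV = nR ΔT.
W = (4.06)(8.314)(738 − 333) = 13671 J.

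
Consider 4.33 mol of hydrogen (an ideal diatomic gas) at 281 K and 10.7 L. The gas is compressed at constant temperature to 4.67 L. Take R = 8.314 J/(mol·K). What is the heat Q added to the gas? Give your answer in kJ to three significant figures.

Isothermal ⇒ ΔU = 0, so Q = W = nRT ln(V₂/V₁).
Q = (4.33)(8.314)(281) ln(4.67/10.7) = 10116 × -0.8291 = -8387 J.

Q ≈ -8.39 kJ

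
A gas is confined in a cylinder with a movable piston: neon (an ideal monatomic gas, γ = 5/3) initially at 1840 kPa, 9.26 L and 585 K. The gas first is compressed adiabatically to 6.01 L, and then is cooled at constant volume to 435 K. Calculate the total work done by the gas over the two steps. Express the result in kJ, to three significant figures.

Step 1 (adiabatic): W = (P₁V₁ − P₂V₂)/(γ−1) = (17038 − 22729)/0.667 = -8536 J.
Step 2 (isochoric): W = 0 (constant volume).
W_total = -8536 + 0 = -8536 J.

W_total ≈ -8.54 kJ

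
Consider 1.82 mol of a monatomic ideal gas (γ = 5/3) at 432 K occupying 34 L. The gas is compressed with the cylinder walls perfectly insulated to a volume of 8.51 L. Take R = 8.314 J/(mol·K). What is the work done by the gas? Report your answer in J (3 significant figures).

W ≈ -14900 J

Adiabatic: TV^(γ−1) = const with γ = 5/3.
T₂ = T₁ (V₁/V₂)^(γ−1) = 432 × (34/8.51)^0.667 = 432 × 2.518 = 1088 K.
W_by = nCᵥ(T₁ − T₂) = (1.82)(12.47)(432 − 1088) = -14883 J.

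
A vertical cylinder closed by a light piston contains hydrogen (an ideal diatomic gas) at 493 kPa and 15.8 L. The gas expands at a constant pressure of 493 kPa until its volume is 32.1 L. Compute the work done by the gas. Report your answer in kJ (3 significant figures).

Isobaric: W = P ΔV.
W = (493 kPa)(32.1 − 15.8 L) = (493)(16.3) = 8036 J.

W ≈ 8.04 kJ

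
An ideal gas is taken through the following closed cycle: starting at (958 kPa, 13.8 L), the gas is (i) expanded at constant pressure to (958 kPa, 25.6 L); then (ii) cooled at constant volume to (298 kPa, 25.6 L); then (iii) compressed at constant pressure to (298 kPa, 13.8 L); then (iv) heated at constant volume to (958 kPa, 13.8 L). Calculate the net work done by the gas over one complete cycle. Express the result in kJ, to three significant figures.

W_net ≈ 7.79 kJ

Constant-volume legs do no work.
W(i) = (958)(25.6 − 13.8) = 11304 J; W(iii) = (298)(13.8 − 25.6) = -3516 J.
W_net = 11304 − 3516 = 7788 J (the clockwise enclosed area).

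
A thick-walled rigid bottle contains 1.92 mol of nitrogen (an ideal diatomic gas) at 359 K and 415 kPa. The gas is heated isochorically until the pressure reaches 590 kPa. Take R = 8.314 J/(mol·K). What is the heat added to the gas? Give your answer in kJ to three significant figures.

Constant volume ⇒ W = 0, so Q = ΔU = nCᵥΔT with Cᵥ = 5R/2 = 20.79 J/(mol·K).
At constant V, T₂/T₁ = P₂/P₁ ⇒ ΔT = T₁(P₂/P₁ − 1) = 359·(590/415 − 1) = 151.4 K.
ΔU = (1.92)(20.79)(151.4) = 6041 J.

Q ≈ 6.04 kJ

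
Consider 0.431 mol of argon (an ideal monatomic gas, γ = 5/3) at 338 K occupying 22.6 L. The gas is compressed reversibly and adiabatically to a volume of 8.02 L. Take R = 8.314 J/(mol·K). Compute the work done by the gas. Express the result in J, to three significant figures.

Adiabatic: TV^(γ−1) = const with γ = 5/3.
T₂ = T₁ (V₁/V₂)^(γ−1) = 338 × (22.6/8.02)^0.667 = 338 × 1.995 = 674.3 K.
W_by = nCᵥ(T₁ − T₂) = (0.431)(12.47)(338 − 674.3) = -1808 J.

W ≈ -1810 J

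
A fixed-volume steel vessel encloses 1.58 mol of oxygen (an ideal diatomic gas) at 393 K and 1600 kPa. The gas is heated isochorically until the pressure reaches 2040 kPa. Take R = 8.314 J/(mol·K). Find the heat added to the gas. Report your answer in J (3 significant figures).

Constant volume ⇒ W = 0, so Q = ΔU = nCᵥΔT with Cᵥ = 5R/2 = 20.79 J/(mol·K).
At constant V, T₂/T₁ = P₂/P₁ ⇒ ΔT = T₁(P₂/P₁ − 1) = 393·(2040/1600 − 1) = 108.1 K.
ΔU = (1.58)(20.79)(108.1) = 3549 J.

Q ≈ 3550 J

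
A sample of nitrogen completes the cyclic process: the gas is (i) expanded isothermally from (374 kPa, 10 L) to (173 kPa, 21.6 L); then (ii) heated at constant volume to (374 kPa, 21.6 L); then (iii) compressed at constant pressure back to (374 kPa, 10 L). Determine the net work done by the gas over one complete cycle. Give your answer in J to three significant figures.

W_net ≈ -1460 J

Leg (i): W = PᵢVᵢ ln(V_f/Vᵢ) = (3740) ln(21.6/10) = 2880 J.
Leg (ii): W = 0.
Leg (iii): W = PΔV = (374)(10 − 21.6) = -4338 J.
W_net = 2880 − 4338 = -1458 J.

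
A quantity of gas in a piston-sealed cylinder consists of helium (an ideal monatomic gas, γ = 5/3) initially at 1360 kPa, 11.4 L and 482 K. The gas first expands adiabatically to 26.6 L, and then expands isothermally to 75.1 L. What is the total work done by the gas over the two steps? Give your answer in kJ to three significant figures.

Step 1 (adiabatic): W = (P₁V₁ − P₂V₂)/(γ−1) = (15504 − 8813)/0.667 = 10036 J.
After step 1: P = 331.3 kPa, V = 26.6 L, T = 274 K.
Step 2 (isothermal): W = P₁V₁ ln(V₂/V₁) = (8813) ln(75.1/26.6) = 9147 J.
W_total = 10036 + 9147 = 19184 J.

W_total ≈ 19.2 kJ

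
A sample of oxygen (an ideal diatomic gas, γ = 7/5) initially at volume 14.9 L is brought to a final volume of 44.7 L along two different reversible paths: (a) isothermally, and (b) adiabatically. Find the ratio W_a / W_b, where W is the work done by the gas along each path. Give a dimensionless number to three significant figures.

W_a / W_b ≈ 1.24

Path (a) isothermal: W = P₁V₁ ln(V₂/V₁) → W_a/(P₁V₁) = 1.099.
Path (b) adiabatic: W = P₁V₁(1 − (V₁/V₂)^(γ−1))/(γ−1) → W_b/(P₁V₁) = 0.889.
W_a / W_b = 1.099 / 0.889 = 1.236.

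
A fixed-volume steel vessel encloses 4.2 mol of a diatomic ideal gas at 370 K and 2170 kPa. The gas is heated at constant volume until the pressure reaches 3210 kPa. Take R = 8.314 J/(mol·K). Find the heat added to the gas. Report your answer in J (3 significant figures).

Q ≈ 15500 J

Constant volume ⇒ W = 0, so Q = ΔU = nCᵥΔT with Cᵥ = 5R/2 = 20.79 J/(mol·K).
At constant V, T₂/T₁ = P₂/P₁ ⇒ ΔT = T₁(P₂/P₁ − 1) = 370·(3210/2170 − 1) = 177.3 K.
ΔU = (4.2)(20.79)(177.3) = 15480 J.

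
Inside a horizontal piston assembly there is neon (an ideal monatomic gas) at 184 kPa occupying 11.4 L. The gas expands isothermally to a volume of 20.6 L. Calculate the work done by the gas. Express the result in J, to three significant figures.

Isothermal: W = nRT ln(V₂/V₁) = P₁V₁ ln(V₂/V₁).
P₁V₁ = (184 kPa)(11.4 L) = 2098 J.
W = 2098 × ln(20.6/11.4) = 2098 × 0.5917
W_by_gas = 1241 J.

W ≈ 1240 J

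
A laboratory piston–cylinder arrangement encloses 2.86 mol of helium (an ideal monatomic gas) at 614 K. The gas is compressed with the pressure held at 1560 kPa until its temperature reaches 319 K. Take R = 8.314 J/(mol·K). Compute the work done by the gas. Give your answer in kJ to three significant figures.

W ≈ -7.01 kJ

Isobaric: W = P ΔV = nR ΔT.
W = (2.86)(8.314)(319 − 614) = -7015 J.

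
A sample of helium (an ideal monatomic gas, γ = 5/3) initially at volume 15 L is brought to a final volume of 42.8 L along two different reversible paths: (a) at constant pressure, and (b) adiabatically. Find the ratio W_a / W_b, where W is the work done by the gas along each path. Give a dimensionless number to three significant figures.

W_a / W_b ≈ 2.46

Path (a) isobaric: W = P₁(V₂ − V₁) → W_a/(P₁V₁) = 1.853.
Path (b) adiabatic: W = P₁V₁(1 − (V₁/V₂)^(γ−1))/(γ−1) → W_b/(P₁V₁) = 0.7544.
W_a / W_b = 1.853 / 0.7544 = 2.457.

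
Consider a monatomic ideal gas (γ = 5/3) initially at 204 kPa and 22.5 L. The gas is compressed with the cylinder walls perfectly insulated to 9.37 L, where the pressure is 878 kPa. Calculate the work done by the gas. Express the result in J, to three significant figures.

W ≈ -5460 J

Adiabatic: W = (P₁V₁ − P₂V₂)/(γ − 1) with γ = 5/3.
P₁V₁ = 4590 J, P₂V₂ = 8227 J.
W = (4590 − 8227) / 0.6667 = -5455 J.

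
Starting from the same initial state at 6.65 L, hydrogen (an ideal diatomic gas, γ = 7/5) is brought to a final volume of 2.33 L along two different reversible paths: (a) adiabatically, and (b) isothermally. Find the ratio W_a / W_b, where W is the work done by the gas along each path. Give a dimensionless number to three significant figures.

Path (a) adiabatic: W = P₁V₁(1 − (V₁/V₂)^(γ−1))/(γ−1) → W_a/(P₁V₁) = -1.303.
Path (b) isothermal: W = P₁V₁ ln(V₂/V₁) → W_b/(P₁V₁) = -1.049.
W_a / W_b = -1.303 / -1.049 = 1.242.

W_a / W_b ≈ 1.24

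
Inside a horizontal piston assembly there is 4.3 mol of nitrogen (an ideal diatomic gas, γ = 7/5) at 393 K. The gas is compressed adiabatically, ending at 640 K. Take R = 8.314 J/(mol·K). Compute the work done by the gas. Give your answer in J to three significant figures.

W ≈ -22100 J

Adiabatic ⇒ Q = 0, so W_by = −ΔU = nCᵥ(T₁ − T₂).
Cᵥ = 5R/2 = 20.79 J/(mol·K).
W = (4.3)(20.79)(393 − 640) = -22076 J.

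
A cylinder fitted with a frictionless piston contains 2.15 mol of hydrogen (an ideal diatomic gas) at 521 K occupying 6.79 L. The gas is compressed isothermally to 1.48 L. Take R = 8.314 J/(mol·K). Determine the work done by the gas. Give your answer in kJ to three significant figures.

W ≈ -14.2 kJ

Isothermal: W = nRT ln(V₂/V₁).
W = (2.15)(8.314)(521) × ln(1.48/6.79)
  = 9313 × -1.523
W_by_gas = -14187 J.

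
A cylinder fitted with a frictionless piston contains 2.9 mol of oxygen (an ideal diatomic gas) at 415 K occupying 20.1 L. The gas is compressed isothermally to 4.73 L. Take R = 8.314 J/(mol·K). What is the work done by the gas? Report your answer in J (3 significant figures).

Isothermal: W = nRT ln(V₂/V₁).
W = (2.9)(8.314)(415) × ln(4.73/20.1)
  = 10006 × -1.447
W_by_gas = -14476 J.

W ≈ -14500 J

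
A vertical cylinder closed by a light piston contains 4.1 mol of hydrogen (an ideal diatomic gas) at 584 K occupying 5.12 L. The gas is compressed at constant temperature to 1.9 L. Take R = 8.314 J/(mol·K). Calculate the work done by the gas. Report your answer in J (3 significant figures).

W ≈ -19700 J

Isothermal: W = nRT ln(V₂/V₁).
W = (4.1)(8.314)(584) × ln(1.9/5.12)
  = 19907 × -0.9913
W_by_gas = -19734 J.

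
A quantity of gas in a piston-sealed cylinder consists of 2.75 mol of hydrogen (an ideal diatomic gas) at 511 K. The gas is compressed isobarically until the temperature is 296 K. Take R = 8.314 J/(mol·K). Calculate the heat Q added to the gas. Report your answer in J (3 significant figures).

Q ≈ -17200 J

Isobaric: W = nRΔT = (2.75)(8.314)(-215) = -4916 J.
ΔU = nCᵥΔT with Cᵥ = 5R/2: ΔU = (2.75)(20.79)(-215) = -12289 J.
Q = ΔU + W = -12289 − 4916 = -17205 J.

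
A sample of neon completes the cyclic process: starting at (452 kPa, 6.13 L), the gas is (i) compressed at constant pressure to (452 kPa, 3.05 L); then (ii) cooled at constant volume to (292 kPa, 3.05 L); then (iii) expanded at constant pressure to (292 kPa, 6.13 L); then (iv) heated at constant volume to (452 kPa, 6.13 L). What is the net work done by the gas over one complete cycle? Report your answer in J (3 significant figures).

Constant-volume legs do no work.
W(i) = (452)(3.05 − 6.13) = -1392 J; W(iii) = (292)(6.13 − 3.05) = 899.4 J.
W_net = -1392 + 899.4 = -492.8 J (the counter-clockwise enclosed area).

W_net ≈ -493 J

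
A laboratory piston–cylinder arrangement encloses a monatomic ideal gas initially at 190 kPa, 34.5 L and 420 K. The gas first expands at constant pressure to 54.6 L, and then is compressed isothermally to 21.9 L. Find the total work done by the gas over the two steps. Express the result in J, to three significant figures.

W_total ≈ -5660 J

Step 1 (isobaric): W = PΔV = (190 kPa)(54.6 − 34.5 L) = 3819 J.
After step 1: P = 190 kPa, V = 54.6 L, T = 664.7 K.
Step 2 (isothermal): W = P₁V₁ ln(V₂/V₁) = (10374) ln(21.9/54.6) = -9477 J.
W_total = 3819 − 9477 = -5658 J.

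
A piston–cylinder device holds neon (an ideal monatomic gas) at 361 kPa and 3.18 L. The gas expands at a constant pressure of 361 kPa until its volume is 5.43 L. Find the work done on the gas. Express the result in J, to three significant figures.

Isobaric: W = P ΔV.
W = (361 kPa)(5.43 − 3.18 L) = (361)(2.25) = 812.2 J.
Work on gas = −W_by = -812.2 J.

W ≈ -812 J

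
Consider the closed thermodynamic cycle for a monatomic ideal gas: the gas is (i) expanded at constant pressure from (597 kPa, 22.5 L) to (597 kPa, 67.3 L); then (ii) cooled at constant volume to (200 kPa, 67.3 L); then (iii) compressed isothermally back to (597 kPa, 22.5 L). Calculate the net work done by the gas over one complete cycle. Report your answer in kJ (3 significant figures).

W_net ≈ 12.0 kJ

Leg (i): W = PΔV = (597)(67.3 − 22.5) = 26746 J.
Leg (ii): W = 0.
Leg (iii): W = PᵢVᵢ ln(V_f/Vᵢ) = (13460) ln(22.5/67.3) = -14747 J.
W_net = 26746 − 14747 = 11998 J.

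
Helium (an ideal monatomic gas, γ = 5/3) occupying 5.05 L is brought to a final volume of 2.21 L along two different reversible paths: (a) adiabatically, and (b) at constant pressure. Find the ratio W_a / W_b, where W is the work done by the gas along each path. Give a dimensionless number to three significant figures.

Path (a) adiabatic: W = P₁V₁(1 − (V₁/V₂)^(γ−1))/(γ−1) → W_a/(P₁V₁) = -1.102.
Path (b) isobaric: W = P₁(V₂ − V₁) → W_b/(P₁V₁) = -0.5624.
W_a / W_b = -1.102 / -0.5624 = 1.96.

W_a / W_b ≈ 1.96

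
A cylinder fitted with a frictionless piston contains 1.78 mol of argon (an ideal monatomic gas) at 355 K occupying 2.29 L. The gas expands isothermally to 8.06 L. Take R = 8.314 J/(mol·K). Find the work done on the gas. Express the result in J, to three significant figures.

Isothermal: W = nRT ln(V₂/V₁).
W = (1.78)(8.314)(355) × ln(8.06/2.29)
  = 5254 × 1.258
W_by_gas = 6611 J; work on gas = −W_by = -6611 J.

W ≈ -6610 J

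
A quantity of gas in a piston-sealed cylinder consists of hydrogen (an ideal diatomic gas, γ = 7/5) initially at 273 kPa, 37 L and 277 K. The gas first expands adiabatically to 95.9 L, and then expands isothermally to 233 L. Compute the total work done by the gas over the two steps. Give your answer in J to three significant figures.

W_total ≈ 14100 J

Step 1 (adiabatic): W = (P₁V₁ − P₂V₂)/(γ−1) = (10101 − 6901)/0.4 = 8000 J.
After step 1: P = 71.96 kPa, V = 95.9 L, T = 189.2 K.
Step 2 (isothermal): W = P₁V₁ ln(V₂/V₁) = (6901) ln(233/95.9) = 6126 J.
W_total = 8000 + 6126 = 14126 J.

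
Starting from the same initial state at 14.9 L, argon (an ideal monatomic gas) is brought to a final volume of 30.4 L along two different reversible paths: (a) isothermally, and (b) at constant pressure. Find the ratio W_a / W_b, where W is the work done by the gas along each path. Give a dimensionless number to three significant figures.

W_a / W_b ≈ 0.685

Path (a) isothermal: W = P₁V₁ ln(V₂/V₁) → W_a/(P₁V₁) = 0.7131.
Path (b) isobaric: W = P₁(V₂ − V₁) → W_b/(P₁V₁) = 1.04.
W_a / W_b = 0.7131 / 1.04 = 0.6855.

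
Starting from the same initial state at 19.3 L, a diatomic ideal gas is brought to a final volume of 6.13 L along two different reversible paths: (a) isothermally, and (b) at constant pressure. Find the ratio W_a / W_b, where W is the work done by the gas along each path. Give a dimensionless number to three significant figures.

Path (a) isothermal: W = P₁V₁ ln(V₂/V₁) → W_a/(P₁V₁) = -1.147.
Path (b) isobaric: W = P₁(V₂ − V₁) → W_b/(P₁V₁) = -0.6824.
W_a / W_b = -1.147 / -0.6824 = 1.681.

W_a / W_b ≈ 1.68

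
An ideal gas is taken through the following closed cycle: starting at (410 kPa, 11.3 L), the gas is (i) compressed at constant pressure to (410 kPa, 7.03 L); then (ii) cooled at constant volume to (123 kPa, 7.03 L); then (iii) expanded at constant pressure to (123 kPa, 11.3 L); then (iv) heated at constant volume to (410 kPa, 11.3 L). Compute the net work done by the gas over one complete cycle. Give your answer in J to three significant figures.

W_net ≈ -1230 J

Constant-volume legs do no work.
W(i) = (410)(7.03 − 11.3) = -1751 J; W(iii) = (123)(11.3 − 7.03) = 525.2 J.
W_net = -1751 + 525.2 = -1225 J (the counter-clockwise enclosed area).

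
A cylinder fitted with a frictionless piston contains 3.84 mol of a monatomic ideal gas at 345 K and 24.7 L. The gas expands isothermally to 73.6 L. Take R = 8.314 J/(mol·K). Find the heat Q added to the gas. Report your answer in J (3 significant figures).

Q ≈ 12000 J

Isothermal ⇒ ΔU = 0, so Q = W = nRT ln(V₂/V₁).
Q = (3.84)(8.314)(345) ln(73.6/24.7) = 11014 × 1.092 = 12026 J.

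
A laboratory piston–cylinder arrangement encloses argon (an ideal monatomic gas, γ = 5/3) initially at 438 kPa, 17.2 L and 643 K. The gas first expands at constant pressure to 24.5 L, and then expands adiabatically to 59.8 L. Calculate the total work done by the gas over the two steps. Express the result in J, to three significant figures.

W_total ≈ 10400 J

Step 1 (isobaric): W = PΔV = (438 kPa)(24.5 − 17.2 L) = 3197 J.
After step 1: P = 438 kPa, V = 24.5 L, T = 915.9 K.
Step 2 (adiabatic): W = (P₁V₁ − P₂V₂)/(γ−1) = (10731 − 5919)/0.667 = 7217 J.
W_total = 3197 + 7217 = 10415 J.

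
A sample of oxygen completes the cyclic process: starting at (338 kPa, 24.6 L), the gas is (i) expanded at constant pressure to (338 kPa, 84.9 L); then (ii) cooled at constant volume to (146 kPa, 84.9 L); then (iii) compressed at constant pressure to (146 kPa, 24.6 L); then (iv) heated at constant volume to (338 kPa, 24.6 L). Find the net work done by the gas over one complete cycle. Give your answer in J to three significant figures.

W_net ≈ 11600 J

Constant-volume legs do no work.
W(i) = (338)(84.9 − 24.6) = 20381 J; W(iii) = (146)(24.6 − 84.9) = -8804 J.
W_net = 20381 − 8804 = 11578 J (the clockwise enclosed area).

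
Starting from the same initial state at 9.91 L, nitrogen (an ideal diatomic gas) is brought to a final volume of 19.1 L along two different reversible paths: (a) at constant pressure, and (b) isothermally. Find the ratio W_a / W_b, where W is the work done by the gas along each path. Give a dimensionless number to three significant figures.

Path (a) isobaric: W = P₁(V₂ − V₁) → W_a/(P₁V₁) = 0.9273.
Path (b) isothermal: W = P₁V₁ ln(V₂/V₁) → W_b/(P₁V₁) = 0.6561.
W_a / W_b = 0.9273 / 0.6561 = 1.413.

W_a / W_b ≈ 1.41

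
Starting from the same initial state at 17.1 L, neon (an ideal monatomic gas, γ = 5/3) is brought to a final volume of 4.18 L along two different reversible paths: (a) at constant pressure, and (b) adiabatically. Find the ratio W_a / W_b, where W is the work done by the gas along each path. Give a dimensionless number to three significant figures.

Path (a) isobaric: W = P₁(V₂ − V₁) → W_a/(P₁V₁) = -0.7556.
Path (b) adiabatic: W = P₁V₁(1 − (V₁/V₂)^(γ−1))/(γ−1) → W_b/(P₁V₁) = -2.337.
W_a / W_b = -0.7556 / -2.337 = 0.3233.

W_a / W_b ≈ 0.323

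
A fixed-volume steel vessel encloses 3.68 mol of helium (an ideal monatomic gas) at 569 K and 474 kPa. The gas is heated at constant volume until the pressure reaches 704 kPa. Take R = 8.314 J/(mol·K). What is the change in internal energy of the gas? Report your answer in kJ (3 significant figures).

ΔU ≈ 12.7 kJ

Constant volume ⇒ W = 0, so Q = ΔU = nCᵥΔT with Cᵥ = 3R/2 = 12.47 J/(mol·K).
At constant V, T₂/T₁ = P₂/P₁ ⇒ ΔT = T₁(P₂/P₁ − 1) = 569·(704/474 − 1) = 276.1 K.
ΔU = (3.68)(12.47)(276.1) = 12671 J.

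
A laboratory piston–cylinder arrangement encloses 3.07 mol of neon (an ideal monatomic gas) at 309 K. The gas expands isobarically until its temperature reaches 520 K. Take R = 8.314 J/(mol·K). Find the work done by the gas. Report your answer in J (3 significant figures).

W ≈ 5390 J

Isobaric: W = P ΔV = nR ΔT.
W = (3.07)(8.314)(520 − 309) = 5386 J.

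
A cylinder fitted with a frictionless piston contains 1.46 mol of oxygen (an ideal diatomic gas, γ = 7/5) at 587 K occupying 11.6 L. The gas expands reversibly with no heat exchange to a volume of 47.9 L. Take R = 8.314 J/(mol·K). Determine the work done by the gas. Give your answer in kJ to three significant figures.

W ≈ 7.71 kJ

Adiabatic: TV^(γ−1) = const with γ = 7/5.
T₂ = T₁ (V₁/V₂)^(γ−1) = 587 × (11.6/47.9)^0.4 = 587 × 0.5671 = 332.9 K.
W_by = nCᵥ(T₁ − T₂) = (1.46)(20.79)(587 − 332.9) = 7712 J.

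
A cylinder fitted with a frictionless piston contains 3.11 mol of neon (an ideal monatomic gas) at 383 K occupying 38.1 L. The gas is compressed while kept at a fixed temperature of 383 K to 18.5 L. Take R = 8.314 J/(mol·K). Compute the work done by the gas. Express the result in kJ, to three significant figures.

Isothermal: W = nRT ln(V₂/V₁).
W = (3.11)(8.314)(383) × ln(18.5/38.1)
  = 9903 × -0.7224
W_by_gas = -7154 J.

W ≈ -7.15 kJ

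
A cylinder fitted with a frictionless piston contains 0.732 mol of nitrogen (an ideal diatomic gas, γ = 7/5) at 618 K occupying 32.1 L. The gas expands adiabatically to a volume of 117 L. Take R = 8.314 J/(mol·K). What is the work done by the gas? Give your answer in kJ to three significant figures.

W ≈ 3.80 kJ

Adiabatic: TV^(γ−1) = const with γ = 7/5.
T₂ = T₁ (V₁/V₂)^(γ−1) = 618 × (32.1/117)^0.4 = 618 × 0.5961 = 368.4 K.
W_by = nCᵥ(T₁ − T₂) = (0.732)(20.79)(618 − 368.4) = 3798 J.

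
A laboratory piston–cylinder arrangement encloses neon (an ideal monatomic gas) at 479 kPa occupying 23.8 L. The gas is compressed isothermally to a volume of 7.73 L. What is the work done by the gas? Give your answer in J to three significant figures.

W ≈ -12800 J

Isothermal: W = nRT ln(V₂/V₁) = P₁V₁ ln(V₂/V₁).
P₁V₁ = (479 kPa)(23.8 L) = 11400 J.
W = 11400 × ln(7.73/23.8) = 11400 × -1.125
W_by_gas = -12820 J.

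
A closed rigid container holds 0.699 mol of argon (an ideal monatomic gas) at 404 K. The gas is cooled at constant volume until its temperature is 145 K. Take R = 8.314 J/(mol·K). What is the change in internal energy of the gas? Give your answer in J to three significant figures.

Constant volume ⇒ W = 0, so Q = ΔU = nCᵥΔT with Cᵥ = 3R/2 = 12.47 J/(mol·K).
ΔU = (0.699)(12.47)(145 − 404) = -2258 J.

ΔU ≈ -2260 J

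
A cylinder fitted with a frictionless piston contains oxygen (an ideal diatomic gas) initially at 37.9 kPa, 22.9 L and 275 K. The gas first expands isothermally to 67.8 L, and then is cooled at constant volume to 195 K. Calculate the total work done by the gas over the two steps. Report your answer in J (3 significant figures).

W_total ≈ 942 J

Step 1 (isothermal): W = P₁V₁ ln(V₂/V₁) = (867.9) ln(67.8/22.9) = 942.1 J.
Step 2 (isochoric): W = 0 (constant volume).
W_total = 942.1 + 0 = 942.1 J.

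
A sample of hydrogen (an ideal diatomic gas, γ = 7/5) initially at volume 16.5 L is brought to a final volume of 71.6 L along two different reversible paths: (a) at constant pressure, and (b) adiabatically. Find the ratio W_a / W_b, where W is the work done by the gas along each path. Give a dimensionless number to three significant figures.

W_a / W_b ≈ 3.01

Path (a) isobaric: W = P₁(V₂ − V₁) → W_a/(P₁V₁) = 3.339.
Path (b) adiabatic: W = P₁V₁(1 − (V₁/V₂)^(γ−1))/(γ−1) → W_b/(P₁V₁) = 1.11.
W_a / W_b = 3.339 / 1.11 = 3.008.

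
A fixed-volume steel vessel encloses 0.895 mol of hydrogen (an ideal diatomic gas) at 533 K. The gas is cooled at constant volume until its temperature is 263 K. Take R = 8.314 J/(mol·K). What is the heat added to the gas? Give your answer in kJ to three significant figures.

Q ≈ -5.02 kJ

Constant volume ⇒ W = 0, so Q = ΔU = nCᵥΔT with Cᵥ = 5R/2 = 20.79 J/(mol·K).
ΔU = (0.895)(20.79)(263 − 533) = -5023 J.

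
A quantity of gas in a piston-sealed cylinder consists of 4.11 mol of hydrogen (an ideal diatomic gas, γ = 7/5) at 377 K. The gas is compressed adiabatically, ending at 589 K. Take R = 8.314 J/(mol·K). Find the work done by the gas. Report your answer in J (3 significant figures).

W ≈ -18100 J

Adiabatic ⇒ Q = 0, so W_by = −ΔU = nCᵥ(T₁ − T₂).
Cᵥ = 5R/2 = 20.79 J/(mol·K).
W = (4.11)(20.79)(377 − 589) = -18110 J.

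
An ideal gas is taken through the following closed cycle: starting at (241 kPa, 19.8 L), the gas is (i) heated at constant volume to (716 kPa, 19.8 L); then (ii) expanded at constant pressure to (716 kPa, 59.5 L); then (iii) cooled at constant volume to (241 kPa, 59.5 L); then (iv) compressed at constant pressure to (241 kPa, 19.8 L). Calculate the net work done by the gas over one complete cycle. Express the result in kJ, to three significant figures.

W_net ≈ 18.9 kJ

Constant-volume legs do no work.
W(ii) = (716)(59.5 − 19.8) = 28425 J; W(iv) = (241)(19.8 − 59.5) = -9568 J.
W_net = 28425 − 9568 = 18858 J (the clockwise enclosed area).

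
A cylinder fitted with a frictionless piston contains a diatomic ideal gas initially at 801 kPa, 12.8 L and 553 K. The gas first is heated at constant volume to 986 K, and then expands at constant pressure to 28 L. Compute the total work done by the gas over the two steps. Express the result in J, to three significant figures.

Step 1 (isochoric): W = 0 (constant volume).
After step 1: P = 1428 kPa (V unchanged).
Step 2 (isobaric): W = PΔV = (1428 kPa)(28 − 12.8 L) = 21708 J.
W_total = 0 + 21708 = 21708 J.

W_total ≈ 21700 J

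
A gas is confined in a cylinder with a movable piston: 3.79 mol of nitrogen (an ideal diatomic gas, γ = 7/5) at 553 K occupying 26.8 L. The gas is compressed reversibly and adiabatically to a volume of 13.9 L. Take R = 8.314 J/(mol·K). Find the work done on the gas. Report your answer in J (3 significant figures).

Adiabatic: TV^(γ−1) = const with γ = 7/5.
T₂ = T₁ (V₁/V₂)^(γ−1) = 553 × (26.8/13.9)^0.4 = 553 × 1.3 = 719.1 K.
W_by = nCᵥ(T₁ − T₂) = (3.79)(20.79)(553 − 719.1) = -13082 J.
Work on gas = −W_by = 13082 J.

W ≈ 13100 J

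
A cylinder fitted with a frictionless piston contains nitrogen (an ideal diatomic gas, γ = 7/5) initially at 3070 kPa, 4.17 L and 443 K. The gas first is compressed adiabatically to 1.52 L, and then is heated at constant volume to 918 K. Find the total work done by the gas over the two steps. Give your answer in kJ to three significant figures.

Step 1 (adiabatic): W = (P₁V₁ − P₂V₂)/(γ−1) = (12802 − 19169)/0.4 = -15917 J.
Step 2 (isochoric): W = 0 (constant volume).
W_total = -15917 + 0 = -15917 J.

W_total ≈ -15.9 kJ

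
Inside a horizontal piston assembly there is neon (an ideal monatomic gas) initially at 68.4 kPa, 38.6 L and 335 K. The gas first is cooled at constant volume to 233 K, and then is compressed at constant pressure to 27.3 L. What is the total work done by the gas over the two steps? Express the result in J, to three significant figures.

W_total ≈ -538 J

Step 1 (isochoric): W = 0 (constant volume).
After step 1: P = 47.57 kPa (V unchanged).
Step 2 (isobaric): W = PΔV = (47.57 kPa)(27.3 − 38.6 L) = -537.6 J.
W_total = 0 − 537.6 = -537.6 J.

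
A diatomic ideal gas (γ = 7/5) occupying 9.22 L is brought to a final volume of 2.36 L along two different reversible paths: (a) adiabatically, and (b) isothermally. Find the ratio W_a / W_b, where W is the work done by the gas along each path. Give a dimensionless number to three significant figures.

Path (a) adiabatic: W = P₁V₁(1 − (V₁/V₂)^(γ−1))/(γ−1) → W_a/(P₁V₁) = -1.812.
Path (b) isothermal: W = P₁V₁ ln(V₂/V₁) → W_b/(P₁V₁) = -1.363.
W_a / W_b = -1.812 / -1.363 = 1.33.

W_a / W_b ≈ 1.33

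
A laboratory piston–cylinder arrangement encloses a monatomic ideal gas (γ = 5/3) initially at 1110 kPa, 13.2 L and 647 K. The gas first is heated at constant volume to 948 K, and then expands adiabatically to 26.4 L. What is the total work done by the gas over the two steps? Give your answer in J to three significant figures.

W_total ≈ 11900 J

Step 1 (isochoric): W = 0 (constant volume).
After step 1: P = 1626 kPa (V unchanged).
Step 2 (adiabatic): W = (P₁V₁ − P₂V₂)/(γ−1) = (21468 − 13524)/0.667 = 11916 J.
W_total = 0 + 11916 = 11916 J.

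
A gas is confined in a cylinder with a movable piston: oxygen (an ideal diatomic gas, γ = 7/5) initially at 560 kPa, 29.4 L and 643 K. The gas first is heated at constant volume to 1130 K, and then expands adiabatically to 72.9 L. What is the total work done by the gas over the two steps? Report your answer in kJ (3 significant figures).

W_total ≈ 22.0 kJ

Step 1 (isochoric): W = 0 (constant volume).
After step 1: P = 984.1 kPa (V unchanged).
Step 2 (adiabatic): W = (P₁V₁ − P₂V₂)/(γ−1) = (28934 − 20121)/0.4 = 22031 J.
W_total = 0 + 22031 = 22031 J.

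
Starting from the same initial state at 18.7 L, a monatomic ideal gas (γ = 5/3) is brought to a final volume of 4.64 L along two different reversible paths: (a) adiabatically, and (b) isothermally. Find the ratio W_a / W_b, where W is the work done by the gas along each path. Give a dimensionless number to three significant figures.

W_a / W_b ≈ 1.65

Path (a) adiabatic: W = P₁V₁(1 − (V₁/V₂)^(γ−1))/(γ−1) → W_a/(P₁V₁) = -2.299.
Path (b) isothermal: W = P₁V₁ ln(V₂/V₁) → W_b/(P₁V₁) = -1.394.
W_a / W_b = -2.299 / -1.394 = 1.649.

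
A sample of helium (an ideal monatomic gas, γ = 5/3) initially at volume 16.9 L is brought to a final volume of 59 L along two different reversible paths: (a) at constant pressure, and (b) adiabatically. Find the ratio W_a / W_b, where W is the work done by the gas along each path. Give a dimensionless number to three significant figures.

W_a / W_b ≈ 2.94

Path (a) isobaric: W = P₁(V₂ − V₁) → W_a/(P₁V₁) = 2.491.
Path (b) adiabatic: W = P₁V₁(1 − (V₁/V₂)^(γ−1))/(γ−1) → W_b/(P₁V₁) = 0.8482.
W_a / W_b = 2.491 / 0.8482 = 2.937.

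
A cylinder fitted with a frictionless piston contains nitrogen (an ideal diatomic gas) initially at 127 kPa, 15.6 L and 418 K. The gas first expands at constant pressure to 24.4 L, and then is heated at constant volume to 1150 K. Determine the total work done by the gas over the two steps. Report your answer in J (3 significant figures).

W_total ≈ 1120 J

Step 1 (isobaric): W = PΔV = (127 kPa)(24.4 − 15.6 L) = 1118 J.
Step 2 (isochoric): W = 0 (constant volume).
W_total = 1118 + 0 = 1118 J.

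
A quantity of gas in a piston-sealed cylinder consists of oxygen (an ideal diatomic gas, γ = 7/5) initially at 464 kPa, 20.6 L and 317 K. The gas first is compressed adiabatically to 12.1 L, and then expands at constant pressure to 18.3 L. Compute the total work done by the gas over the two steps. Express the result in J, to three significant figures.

Step 1 (adiabatic): W = (P₁V₁ − P₂V₂)/(γ−1) = (9558 − 11825)/0.4 = -5668 J.
After step 1: P = 977.3 kPa, V = 12.1 L, T = 392.2 K.
Step 2 (isobaric): W = PΔV = (977.3 kPa)(18.3 − 12.1 L) = 6059 J.
W_total = -5668 + 6059 = 391.7 J.

W_total ≈ 392 J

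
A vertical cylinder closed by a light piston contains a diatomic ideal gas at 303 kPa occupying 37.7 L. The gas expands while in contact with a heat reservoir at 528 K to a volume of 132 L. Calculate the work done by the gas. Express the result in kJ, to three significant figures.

W ≈ 14.3 kJ

Isothermal: W = nRT ln(V₂/V₁) = P₁V₁ ln(V₂/V₁).
P₁V₁ = (303 kPa)(37.7 L) = 11423 J.
W = 11423 × ln(132/37.7) = 11423 × 1.253
W_by_gas = 14315 J.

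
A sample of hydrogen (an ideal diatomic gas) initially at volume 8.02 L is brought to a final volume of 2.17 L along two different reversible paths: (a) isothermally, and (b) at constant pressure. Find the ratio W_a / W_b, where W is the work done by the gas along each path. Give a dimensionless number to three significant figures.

W_a / W_b ≈ 1.79

Path (a) isothermal: W = P₁V₁ ln(V₂/V₁) → W_a/(P₁V₁) = -1.307.
Path (b) isobaric: W = P₁(V₂ − V₁) → W_b/(P₁V₁) = -0.7294.
W_a / W_b = -1.307 / -0.7294 = 1.792.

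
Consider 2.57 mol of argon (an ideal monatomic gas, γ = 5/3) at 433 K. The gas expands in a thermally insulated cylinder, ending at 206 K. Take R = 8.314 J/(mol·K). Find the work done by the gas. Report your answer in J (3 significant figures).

Adiabatic ⇒ Q = 0, so W_by = −ΔU = nCᵥ(T₁ − T₂).
Cᵥ = 3R/2 = 12.47 J/(mol·K).
W = (2.57)(12.47)(433 − 206) = 7275 J.

W ≈ 7280 J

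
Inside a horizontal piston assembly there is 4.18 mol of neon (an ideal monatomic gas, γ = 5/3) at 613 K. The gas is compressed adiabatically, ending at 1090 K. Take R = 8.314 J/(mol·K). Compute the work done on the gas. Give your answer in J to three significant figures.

W ≈ 24900 J

Adiabatic ⇒ Q = 0, so W_by = −ΔU = nCᵥ(T₁ − T₂).
Cᵥ = 3R/2 = 12.47 J/(mol·K).
W = (4.18)(12.47)(613 − 1090) = -24865 J.
Work on gas = −W_by = 24865 J.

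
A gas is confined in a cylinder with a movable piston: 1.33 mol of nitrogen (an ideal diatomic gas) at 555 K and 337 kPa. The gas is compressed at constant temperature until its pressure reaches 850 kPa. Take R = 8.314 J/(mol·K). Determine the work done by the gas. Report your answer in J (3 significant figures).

W ≈ -5680 J

Isothermal process: W = nRT ln(V₂/V₁) = nRT ln(P₁/P₂).
W = (1.33)(8.314)(555) × ln(337/850)
  = 6137 × ln(0.3965) = 6137 × -0.9252
W_by_gas = -5678 J.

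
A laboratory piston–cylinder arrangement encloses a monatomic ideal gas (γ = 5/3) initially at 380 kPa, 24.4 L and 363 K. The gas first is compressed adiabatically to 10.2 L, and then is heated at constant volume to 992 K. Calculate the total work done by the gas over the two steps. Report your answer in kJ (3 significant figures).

Step 1 (adiabatic): W = (P₁V₁ − P₂V₂)/(γ−1) = (9272 − 16584)/0.667 = -10969 J.
Step 2 (isochoric): W = 0 (constant volume).
W_total = -10969 + 0 = -10969 J.

W_total ≈ -11.0 kJ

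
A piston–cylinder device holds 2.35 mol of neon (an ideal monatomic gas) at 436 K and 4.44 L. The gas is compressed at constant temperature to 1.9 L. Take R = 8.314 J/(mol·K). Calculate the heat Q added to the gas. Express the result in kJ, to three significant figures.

Isothermal ⇒ ΔU = 0, so Q = W = nRT ln(V₂/V₁).
Q = (2.35)(8.314)(436) ln(1.9/4.44) = 8519 × -0.8488 = -7231 J.

Q ≈ -7.23 kJ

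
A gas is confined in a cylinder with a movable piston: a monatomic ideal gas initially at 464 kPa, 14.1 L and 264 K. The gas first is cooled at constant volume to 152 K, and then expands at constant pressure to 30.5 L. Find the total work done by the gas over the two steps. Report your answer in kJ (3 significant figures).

Step 1 (isochoric): W = 0 (constant volume).
After step 1: P = 267.2 kPa (V unchanged).
Step 2 (isobaric): W = PΔV = (267.2 kPa)(30.5 − 14.1 L) = 4381 J.
W_total = 0 + 4381 = 4381 J.

W_total ≈ 4.38 kJ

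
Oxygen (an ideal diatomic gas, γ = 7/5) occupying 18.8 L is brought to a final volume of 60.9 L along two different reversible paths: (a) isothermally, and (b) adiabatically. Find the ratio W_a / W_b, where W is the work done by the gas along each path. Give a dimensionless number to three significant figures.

W_a / W_b ≈ 1.25

Path (a) isothermal: W = P₁V₁ ln(V₂/V₁) → W_a/(P₁V₁) = 1.175.
Path (b) adiabatic: W = P₁V₁(1 − (V₁/V₂)^(γ−1))/(γ−1) → W_b/(P₁V₁) = 0.9377.
W_a / W_b = 1.175 / 0.9377 = 1.253.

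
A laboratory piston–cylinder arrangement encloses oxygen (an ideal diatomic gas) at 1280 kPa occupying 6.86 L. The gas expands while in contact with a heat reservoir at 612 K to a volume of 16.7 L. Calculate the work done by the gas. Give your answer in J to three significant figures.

W ≈ 7810 J

Isothermal: W = nRT ln(V₂/V₁) = P₁V₁ ln(V₂/V₁).
P₁V₁ = (1280 kPa)(6.86 L) = 8781 J.
W = 8781 × ln(16.7/6.86) = 8781 × 0.8897
W_by_gas = 7812 J.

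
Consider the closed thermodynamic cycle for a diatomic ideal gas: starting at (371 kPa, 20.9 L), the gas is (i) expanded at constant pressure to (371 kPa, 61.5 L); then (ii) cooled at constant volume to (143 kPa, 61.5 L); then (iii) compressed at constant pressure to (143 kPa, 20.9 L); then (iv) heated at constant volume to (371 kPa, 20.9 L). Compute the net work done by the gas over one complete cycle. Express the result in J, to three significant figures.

W_net ≈ 9260 J

Constant-volume legs do no work.
W(i) = (371)(61.5 − 20.9) = 15063 J; W(iii) = (143)(20.9 − 61.5) = -5806 J.
W_net = 15063 − 5806 = 9257 J (the clockwise enclosed area).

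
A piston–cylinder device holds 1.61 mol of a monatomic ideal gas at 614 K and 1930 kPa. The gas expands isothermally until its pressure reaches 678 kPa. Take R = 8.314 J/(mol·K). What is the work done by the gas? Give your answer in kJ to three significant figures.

Isothermal process: W = nRT ln(V₂/V₁) = nRT ln(P₁/P₂).
W = (1.61)(8.314)(614) × ln(1930/678)
  = 8219 × ln(2.847) = 8219 × 1.046
W_by_gas = 8598 J.

W ≈ 8.60 kJ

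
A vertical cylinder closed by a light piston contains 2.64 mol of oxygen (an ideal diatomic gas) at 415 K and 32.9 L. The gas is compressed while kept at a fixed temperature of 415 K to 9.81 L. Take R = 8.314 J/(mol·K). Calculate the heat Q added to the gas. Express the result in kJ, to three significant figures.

Isothermal ⇒ ΔU = 0, so Q = W = nRT ln(V₂/V₁).
Q = (2.64)(8.314)(415) ln(9.81/32.9) = 9109 × -1.21 = -11022 J.

Q ≈ -11.0 kJ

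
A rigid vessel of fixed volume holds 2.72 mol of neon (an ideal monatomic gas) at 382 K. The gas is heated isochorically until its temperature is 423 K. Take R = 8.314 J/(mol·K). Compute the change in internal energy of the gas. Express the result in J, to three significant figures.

Constant volume ⇒ W = 0, so Q = ΔU = nCᵥΔT with Cᵥ = 3R/2 = 12.47 J/(mol·K).
ΔU = (2.72)(12.47)(423 − 382) = 1391 J.

ΔU ≈ 1390 J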